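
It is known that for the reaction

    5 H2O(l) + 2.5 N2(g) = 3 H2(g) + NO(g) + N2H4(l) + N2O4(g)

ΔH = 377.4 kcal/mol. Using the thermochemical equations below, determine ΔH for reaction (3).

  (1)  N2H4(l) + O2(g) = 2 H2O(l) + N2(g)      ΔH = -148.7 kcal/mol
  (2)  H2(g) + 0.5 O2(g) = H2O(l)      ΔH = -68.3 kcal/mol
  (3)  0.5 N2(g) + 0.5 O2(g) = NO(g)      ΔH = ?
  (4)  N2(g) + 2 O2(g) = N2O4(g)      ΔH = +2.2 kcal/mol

(1) reversed: +148.7 kcal/mol
(2) reversed and × 3: (-3)·(-68.3) = +204.9 kcal/mol
(3) as written: contributes x
(4) as written: +2.2 kcal/mol
+377.4 = (+148.7) + (+204.9) + (+2.2) + x
x = (+377.4 − (+355.8)) / (1) = 21.6 kcal/mol

ΔH = 21.6 kcal/mol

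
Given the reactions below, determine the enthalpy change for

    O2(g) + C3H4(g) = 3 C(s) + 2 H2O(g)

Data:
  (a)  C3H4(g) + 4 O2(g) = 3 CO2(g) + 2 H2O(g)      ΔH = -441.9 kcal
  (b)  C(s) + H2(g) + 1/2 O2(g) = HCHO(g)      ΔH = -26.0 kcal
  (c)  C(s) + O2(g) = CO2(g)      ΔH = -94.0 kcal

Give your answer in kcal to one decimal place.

ΔH = -159.9 kcal

(a) as written (C3H4(g) already on the reactant side): -441.9 kcal
(b): not needed (H2(g) appears nowhere else).
(c) reversed and × 3: (-3)·(-94.0) = +282.0 kcal
ΔH = (1)·(-441.9) + (-3)·(-94.0) = -159.9 kcal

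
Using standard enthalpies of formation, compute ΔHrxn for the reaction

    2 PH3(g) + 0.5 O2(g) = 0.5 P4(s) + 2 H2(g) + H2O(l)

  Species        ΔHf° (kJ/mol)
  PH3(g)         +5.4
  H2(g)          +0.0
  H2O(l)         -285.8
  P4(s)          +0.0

ΔHrxn = -296.6 kJ/mol

ΔH°rxn = Σ nΔHf°(products) − Σ nΔHf°(reactants).
Products: 1/2·(+0.0) + 2·(+0.0) + 1·(-285.8) = -285.8
Reactants: 2·(+5.4) + 1/2·(+0.0) = +10.8
ΔHrxn = (-285.8) − (+10.8) = -296.6 kJ/mol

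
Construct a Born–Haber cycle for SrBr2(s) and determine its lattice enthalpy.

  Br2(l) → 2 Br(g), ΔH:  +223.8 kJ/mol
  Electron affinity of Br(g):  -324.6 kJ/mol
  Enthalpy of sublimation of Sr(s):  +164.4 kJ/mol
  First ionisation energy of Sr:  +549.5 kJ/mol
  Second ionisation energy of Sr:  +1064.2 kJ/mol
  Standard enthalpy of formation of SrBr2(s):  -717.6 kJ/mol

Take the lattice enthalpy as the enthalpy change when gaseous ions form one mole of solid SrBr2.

U = -2070.3 kJ/mol

ΔHf° = 1·ΔHsub + 1·(ΣIE) + 1·D(Br2) + 2·EA + U
-717.6 = 1·(+164.4) + 1·(+1613.7) + 1·(+223.8) + 2·(-324.6) + U
U = -717.6 − (+1352.7) = -2070.3 kJ/mol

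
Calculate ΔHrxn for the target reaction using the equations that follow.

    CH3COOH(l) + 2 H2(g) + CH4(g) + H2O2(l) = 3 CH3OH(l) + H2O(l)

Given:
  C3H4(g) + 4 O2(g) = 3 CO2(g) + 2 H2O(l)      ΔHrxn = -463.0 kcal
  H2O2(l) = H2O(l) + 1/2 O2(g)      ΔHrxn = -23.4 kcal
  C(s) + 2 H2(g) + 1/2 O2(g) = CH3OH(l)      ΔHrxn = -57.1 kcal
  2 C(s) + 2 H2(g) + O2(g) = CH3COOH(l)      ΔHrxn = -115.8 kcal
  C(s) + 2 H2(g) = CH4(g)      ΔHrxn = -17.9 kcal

ΔHrxn = -61.0 kcal

equation 1: not needed (CO2(g) appears nowhere else).
equation 2 as written (H2O2(l) already on the reactant side): -23.4 kcal
equation 3 × 3 (×3 to match 3 CH3OH(l) in the target): (3)·(-57.1) = -171.3 kcal
equation 4 reversed (reverse to put CH3COOH(l) on the reactant side): +115.8 kcal
equation 5 reversed (reverse to put CH4(g) on the reactant side): +17.9 kcal
By Hess's law, ΔHrxn = (1)·(-23.4) + (3)·(-57.1) + (-1)·(-115.8) + (-1)·(-17.9) = -61.0 kcal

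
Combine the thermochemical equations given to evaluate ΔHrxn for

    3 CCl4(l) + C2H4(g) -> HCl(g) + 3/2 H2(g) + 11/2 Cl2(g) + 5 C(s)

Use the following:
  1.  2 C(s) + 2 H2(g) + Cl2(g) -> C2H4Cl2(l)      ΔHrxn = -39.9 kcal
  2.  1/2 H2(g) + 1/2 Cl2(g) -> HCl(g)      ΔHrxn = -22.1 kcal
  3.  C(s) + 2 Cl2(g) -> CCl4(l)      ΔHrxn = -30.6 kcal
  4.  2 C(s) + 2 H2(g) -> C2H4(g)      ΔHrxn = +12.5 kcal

ΔHrxn = 57.2 kcal

eq. 1: not needed.
eq. 2 as written: -22.1 kcal
eq. 3 reversed and × 3: (-3)·(-30.6) = +91.8 kcal
eq. 4 reversed: -12.5 kcal
Summing the manipulated equations, ΔHrxn = (-22.1) + (+91.8) + (-12.5) = 57.2 kcal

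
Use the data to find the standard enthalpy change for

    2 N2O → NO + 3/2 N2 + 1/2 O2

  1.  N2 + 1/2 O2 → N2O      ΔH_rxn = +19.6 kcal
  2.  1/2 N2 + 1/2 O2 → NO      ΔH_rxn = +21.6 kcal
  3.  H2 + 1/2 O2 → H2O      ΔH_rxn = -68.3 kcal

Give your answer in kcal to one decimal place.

ΔH_rxn = -17.6 kcal

eq. 1 reversed and × 2 (N2O must end up as a reactant; ×2 to match 2 N2O in the target): (-2)·(+19.6) = -39.2 kcal
eq. 2 as written (NO already on the product side): +21.6 kcal
eq. 3: not needed (H2O appears nowhere else).
ΔH_rxn = (-39.2) + (+21.6) = -17.6 kcal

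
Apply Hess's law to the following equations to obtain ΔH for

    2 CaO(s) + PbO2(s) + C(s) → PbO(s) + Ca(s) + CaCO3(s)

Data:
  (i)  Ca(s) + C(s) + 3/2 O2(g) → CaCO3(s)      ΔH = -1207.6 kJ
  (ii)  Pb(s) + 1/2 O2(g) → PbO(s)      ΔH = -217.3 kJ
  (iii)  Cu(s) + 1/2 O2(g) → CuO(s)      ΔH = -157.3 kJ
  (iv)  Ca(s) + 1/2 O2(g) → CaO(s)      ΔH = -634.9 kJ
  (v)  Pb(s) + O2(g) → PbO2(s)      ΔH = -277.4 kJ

ΔH = 122.3 kJ

(i) as written: -1207.6 kJ
(ii) as written: -217.3 kJ
(iii): not needed.
(iv) reversed and × 2: (-2)·(-634.9) = +1269.8 kJ
(v) reversed: +277.4 kJ
Summing the manipulated equations, ΔH = (-1207.6) + (-217.3) + (+1269.8) + (+277.4) = 122.3 kJ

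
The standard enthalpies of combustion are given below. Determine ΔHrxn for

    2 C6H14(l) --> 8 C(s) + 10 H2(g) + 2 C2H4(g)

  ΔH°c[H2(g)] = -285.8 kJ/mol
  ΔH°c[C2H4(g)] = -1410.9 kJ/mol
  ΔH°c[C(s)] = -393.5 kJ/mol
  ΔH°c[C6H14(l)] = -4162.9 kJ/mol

Using ΔH = Σ nΔHc°(reactants) − Σ nΔHc°(products):
= [2·(-4162.9)] − [8·(-393.5) + 10·(-285.8) + 2·(-1410.9)]
= 502.0 kJ/mol

ΔHrxn = 502.0 kJ/mol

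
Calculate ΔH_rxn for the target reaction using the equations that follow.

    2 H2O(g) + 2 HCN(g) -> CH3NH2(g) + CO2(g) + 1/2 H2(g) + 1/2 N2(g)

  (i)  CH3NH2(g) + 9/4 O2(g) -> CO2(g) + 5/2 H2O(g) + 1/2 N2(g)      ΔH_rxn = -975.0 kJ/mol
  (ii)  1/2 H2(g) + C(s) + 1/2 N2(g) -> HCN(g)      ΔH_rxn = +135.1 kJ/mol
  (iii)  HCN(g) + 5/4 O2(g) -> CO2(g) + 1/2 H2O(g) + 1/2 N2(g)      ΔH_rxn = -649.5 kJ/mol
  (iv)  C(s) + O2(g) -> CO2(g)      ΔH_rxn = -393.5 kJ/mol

(i) reversed: +975.0 kJ/mol
(ii) reversed: -135.1 kJ/mol
(iii) as written: -649.5 kJ/mol
(iv) as written: -393.5 kJ/mol
Since enthalpy is a state function, ΔH_rxn = (-1)·(-975.0) + (-1)·(+135.1) + (1)·(-649.5) + (1)·(-393.5) = -203.1 kJ/mol

ΔH_rxn = -203.1 kJ/mol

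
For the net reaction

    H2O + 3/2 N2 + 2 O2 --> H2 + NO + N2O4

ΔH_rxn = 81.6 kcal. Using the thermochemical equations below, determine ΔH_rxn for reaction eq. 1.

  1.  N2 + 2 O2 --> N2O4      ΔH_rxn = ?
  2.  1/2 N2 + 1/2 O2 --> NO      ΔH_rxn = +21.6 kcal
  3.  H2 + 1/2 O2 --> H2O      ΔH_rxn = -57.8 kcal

eq. 1 as written: contributes x
eq. 2 as written: +21.6 kcal
eq. 3 reversed: +57.8 kcal
+81.6 = (+21.6) + (+57.8) + x
x = (+81.6 − (+79.4)) / (1) = 2.2 kcal

ΔH_rxn = 2.2 kcal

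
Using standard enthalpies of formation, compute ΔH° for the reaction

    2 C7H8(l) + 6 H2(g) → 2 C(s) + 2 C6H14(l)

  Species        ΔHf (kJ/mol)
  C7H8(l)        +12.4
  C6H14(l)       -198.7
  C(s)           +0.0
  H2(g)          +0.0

ΔH°rxn = Σ nΔHf°(products) − Σ nΔHf°(reactants).
Products: 2·(+0.0) + 2·(-198.7) = -397.4
Reactants: 2·(+12.4) + 6·(+0.0) = +24.8
ΔH° = (-397.4) − (+24.8) = -422.2 kJ/mol

ΔH° = -422.2 kJ/mol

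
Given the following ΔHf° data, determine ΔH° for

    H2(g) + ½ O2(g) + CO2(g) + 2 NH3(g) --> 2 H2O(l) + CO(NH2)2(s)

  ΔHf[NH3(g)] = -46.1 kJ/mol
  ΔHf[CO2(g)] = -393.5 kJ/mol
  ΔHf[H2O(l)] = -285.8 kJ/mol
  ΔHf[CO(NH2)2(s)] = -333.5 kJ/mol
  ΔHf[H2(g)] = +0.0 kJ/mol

ΔH° = -419.4 kJ/mol

ΔH°rxn = Σ nΔHf°(products) − Σ nΔHf°(reactants).
Products: 2·(-285.8) + 1·(-333.5) = -905.1
Reactants: 1·(+0.0) + 1/2·(+0.0) + 1·(-393.5) + 2·(-46.1) = -485.7
ΔH° = (-905.1) − (-485.7) = -419.4 kJ/mol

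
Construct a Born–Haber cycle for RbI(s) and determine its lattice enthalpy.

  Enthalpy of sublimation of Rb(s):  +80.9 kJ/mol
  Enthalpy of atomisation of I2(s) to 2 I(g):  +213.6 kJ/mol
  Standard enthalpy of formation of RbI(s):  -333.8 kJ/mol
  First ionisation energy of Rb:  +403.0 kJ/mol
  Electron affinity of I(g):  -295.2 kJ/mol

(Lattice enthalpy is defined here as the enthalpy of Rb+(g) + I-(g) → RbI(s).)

ΔHf° = 1·ΔHsub + 1·(ΣIE) + 1/2·D(I2) + 1·EA + U
-333.8 = 1·(+80.9) + 1·(+403.0) + 1/2·(+213.6) + 1·(-295.2) + U
U = -333.8 − (+295.5) = -629.3 kJ/mol

U = -629.3 kJ/mol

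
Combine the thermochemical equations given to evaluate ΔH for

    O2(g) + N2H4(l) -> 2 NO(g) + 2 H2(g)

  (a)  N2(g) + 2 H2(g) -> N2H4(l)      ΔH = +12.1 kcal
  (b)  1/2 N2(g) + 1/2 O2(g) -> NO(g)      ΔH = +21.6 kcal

ΔH = 31.1 kcal

(a) reversed: -12.1 kcal
(b) × 2: (2)·(+21.6) = +43.2 kcal
ΔH = (-12.1) + (+43.2) = 31.1 kcal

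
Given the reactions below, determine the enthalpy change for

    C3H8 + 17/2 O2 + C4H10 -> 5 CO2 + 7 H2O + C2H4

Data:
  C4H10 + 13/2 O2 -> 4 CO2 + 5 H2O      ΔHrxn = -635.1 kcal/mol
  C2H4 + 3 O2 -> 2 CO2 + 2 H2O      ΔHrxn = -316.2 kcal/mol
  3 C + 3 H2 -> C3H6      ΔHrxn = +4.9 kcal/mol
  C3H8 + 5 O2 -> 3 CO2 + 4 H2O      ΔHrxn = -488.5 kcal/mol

ΔHrxn = -807.4 kcal/mol

equation 1 as written (C4H10 already on the reactant side): -635.1 kcal/mol
equation 2 reversed (reverse to put C2H4 on the product side): +316.2 kcal/mol
equation 3: not needed (C3H6 appears nowhere else).
equation 4 as written (C3H8 already on the reactant side): -488.5 kcal/mol
ΔHrxn = (-635.1) + (+316.2) + (-488.5) = -807.4 kcal/mol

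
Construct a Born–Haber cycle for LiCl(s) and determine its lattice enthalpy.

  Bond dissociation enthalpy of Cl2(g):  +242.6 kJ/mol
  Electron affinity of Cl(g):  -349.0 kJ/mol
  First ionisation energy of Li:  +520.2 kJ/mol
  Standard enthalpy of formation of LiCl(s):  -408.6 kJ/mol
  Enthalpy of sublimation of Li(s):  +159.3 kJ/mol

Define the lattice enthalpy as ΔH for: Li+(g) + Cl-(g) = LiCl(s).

U = -860.4 kJ/mol

ΔHf° = 1·ΔHsub + 1·(ΣIE) + 1/2·D(Cl2) + 1·EA + U
-408.6 = 1·(+159.3) + 1·(+520.2) + 1/2·(+242.6) + 1·(-349.0) + U
U = -408.6 − (+451.8) = -860.4 kJ/mol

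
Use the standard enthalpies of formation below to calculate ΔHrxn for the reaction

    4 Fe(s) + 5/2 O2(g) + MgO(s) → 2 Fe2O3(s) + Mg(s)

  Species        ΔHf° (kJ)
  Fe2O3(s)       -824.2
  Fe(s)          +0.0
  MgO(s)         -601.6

ΔHrxn = -1046.8 kJ

ΔH°rxn = Σ nΔHf°(products) − Σ nΔHf°(reactants).
Products: 2·(-824.2) + 1·(+0.0) = -1648.4
Reactants: 4·(+0.0) + 5/2·(+0.0) + 1·(-601.6) = -601.6
ΔHrxn = (-1648.4) − (-601.6) = -1046.8 kJ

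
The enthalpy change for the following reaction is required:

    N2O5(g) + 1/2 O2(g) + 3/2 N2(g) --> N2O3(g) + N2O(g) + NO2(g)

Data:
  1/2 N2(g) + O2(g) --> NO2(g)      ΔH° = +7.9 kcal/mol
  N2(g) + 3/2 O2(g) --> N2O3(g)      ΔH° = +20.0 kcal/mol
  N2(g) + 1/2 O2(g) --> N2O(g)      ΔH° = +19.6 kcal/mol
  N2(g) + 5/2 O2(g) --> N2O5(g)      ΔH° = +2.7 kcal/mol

equation 1 as written (NO2(g) already on the product side): +7.9 kcal/mol
equation 2 as written (N2O3(g) already on the product side): +20.0 kcal/mol
equation 3 as written (N2O(g) already on the product side): +19.6 kcal/mol
equation 4 reversed (reverse to put N2O5(g) on the reactant side): -2.7 kcal/mol
ΔH° = (+7.9) + (+20.0) + (+19.6) + (-2.7) = 44.8 kcal/mol

ΔH° = 44.8 kcal/mol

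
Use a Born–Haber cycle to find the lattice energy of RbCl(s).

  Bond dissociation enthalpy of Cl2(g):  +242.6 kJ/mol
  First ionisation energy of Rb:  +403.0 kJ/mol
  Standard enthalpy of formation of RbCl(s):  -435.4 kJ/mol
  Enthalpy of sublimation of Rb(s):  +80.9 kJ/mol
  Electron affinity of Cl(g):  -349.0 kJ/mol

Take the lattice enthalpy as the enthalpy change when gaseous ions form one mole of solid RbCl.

U = -691.6 kJ/mol

ΔHf° = 1·ΔHsub + 1·(ΣIE) + 1/2·D(Cl2) + 1·EA + U
-435.4 = 1·(+80.9) + 1·(+403.0) + 1/2·(+242.6) + 1·(-349.0) + U
U = -435.4 − (+256.2) = -691.6 kJ/mol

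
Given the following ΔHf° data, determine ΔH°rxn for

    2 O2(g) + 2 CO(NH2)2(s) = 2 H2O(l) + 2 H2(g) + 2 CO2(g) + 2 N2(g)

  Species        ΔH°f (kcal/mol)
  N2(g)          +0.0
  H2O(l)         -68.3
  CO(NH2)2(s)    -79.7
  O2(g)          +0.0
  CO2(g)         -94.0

ΔH°rxn = -165.2 kcal/mol

Products: 2·(-68.3) + 2·(+0.0) + 2·(-94.0) + 2·(+0.0) = -324.6
Reactants: 2·(+0.0) + 2·(-79.7) = -159.4
ΔH°rxn = (-324.6) − (-159.4) = -165.2 kcal/mol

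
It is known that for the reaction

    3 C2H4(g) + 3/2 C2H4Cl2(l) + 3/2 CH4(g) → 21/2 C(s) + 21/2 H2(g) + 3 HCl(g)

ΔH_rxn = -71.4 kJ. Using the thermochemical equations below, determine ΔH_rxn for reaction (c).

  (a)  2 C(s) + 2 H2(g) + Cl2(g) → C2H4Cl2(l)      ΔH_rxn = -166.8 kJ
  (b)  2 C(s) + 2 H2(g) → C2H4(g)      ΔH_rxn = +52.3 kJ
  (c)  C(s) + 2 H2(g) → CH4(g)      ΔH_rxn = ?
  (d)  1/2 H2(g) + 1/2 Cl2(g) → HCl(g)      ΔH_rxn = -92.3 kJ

(a) reversed and × 3/2 (reverse to put C2H4Cl2(l) on the reactant side; scale by 3/2 for the 3/2 C2H4Cl2(l)): (-3/2)·(-166.8) = +250.2 kJ
(b) reversed and × 3 (C2H4(g) must end up as a reactant; scale by 3 for the 3 C2H4(g)): (-3)·(+52.3) = -156.9 kJ
(c) reversed and × 3/2 (reverse to put CH4(g) on the reactant side; scale by 3/2 for the 3/2 CH4(g)): contributes −3/2·x
(d) × 3 (scale by 3 for the 3 HCl(g)): (3)·(-92.3) = -276.9 kJ
-71.4 = (+250.2) + (-156.9) + (-276.9) − 3/2·x
x = (-71.4 − (-183.6)) / (-3/2) = -74.8 kJ

ΔH_rxn = -74.8 kJ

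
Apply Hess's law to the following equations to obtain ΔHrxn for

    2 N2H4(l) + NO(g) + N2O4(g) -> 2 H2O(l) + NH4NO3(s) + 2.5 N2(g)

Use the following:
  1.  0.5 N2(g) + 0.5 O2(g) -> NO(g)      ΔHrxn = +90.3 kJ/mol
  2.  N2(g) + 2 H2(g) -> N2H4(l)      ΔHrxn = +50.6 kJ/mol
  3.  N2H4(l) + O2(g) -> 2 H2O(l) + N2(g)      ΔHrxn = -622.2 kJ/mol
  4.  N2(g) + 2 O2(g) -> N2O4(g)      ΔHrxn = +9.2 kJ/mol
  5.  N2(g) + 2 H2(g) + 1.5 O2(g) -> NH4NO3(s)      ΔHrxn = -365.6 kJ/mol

ΔHrxn = -1137.9 kJ/mol

eq. 1 reversed (NO(g) must end up as a reactant): -90.3 kJ/mol
eq. 2 reversed: -50.6 kJ/mol
eq. 3 as written (H2O(l) already on the product side): -622.2 kJ/mol
eq. 4 reversed (reverse to put N2O4(g) on the reactant side): -9.2 kJ/mol
eq. 5 as written (NH4NO3(s) already on the product side): -365.6 kJ/mol
Summing the manipulated equations, ΔHrxn = (-1)·(+90.3) + (-1)·(+50.6) + (1)·(-622.2) + (-1)·(+9.2) + (1)·(-365.6) = -1137.9 kJ/mol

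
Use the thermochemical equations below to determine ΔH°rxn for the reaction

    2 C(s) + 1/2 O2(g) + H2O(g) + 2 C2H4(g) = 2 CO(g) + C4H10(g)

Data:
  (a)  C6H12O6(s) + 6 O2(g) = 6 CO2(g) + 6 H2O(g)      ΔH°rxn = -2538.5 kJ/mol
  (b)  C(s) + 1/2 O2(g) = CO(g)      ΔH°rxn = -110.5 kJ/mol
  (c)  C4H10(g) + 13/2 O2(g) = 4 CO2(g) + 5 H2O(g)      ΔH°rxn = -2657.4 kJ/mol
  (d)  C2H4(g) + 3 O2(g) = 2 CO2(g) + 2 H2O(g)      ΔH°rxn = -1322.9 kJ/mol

ΔH°rxn = -209.4 kJ/mol

(a): not needed.
(b) × 2: (2)·(-110.5) = -221.0 kJ/mol
(c) reversed: +2657.4 kJ/mol
(d) × 2: (2)·(-1322.9) = -2645.8 kJ/mol
By Hess's law, ΔH°rxn = (2)·(-110.5) + (-1)·(-2657.4) + (2)·(-1322.9) = -209.4 kJ/mol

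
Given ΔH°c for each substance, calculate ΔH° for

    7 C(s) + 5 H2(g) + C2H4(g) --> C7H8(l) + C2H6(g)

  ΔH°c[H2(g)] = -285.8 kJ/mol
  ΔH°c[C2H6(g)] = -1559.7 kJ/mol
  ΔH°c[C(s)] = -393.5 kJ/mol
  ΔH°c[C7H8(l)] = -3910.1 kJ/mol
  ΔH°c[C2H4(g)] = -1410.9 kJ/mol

With combustion enthalpies, reactants minus products:
= [7·(-393.5) + 5·(-285.8) + 1·(-1410.9)] − [1·(-3910.1) + 1·(-1559.7)]
= -124.6 kJ/mol

ΔH° = -124.6 kJ/mol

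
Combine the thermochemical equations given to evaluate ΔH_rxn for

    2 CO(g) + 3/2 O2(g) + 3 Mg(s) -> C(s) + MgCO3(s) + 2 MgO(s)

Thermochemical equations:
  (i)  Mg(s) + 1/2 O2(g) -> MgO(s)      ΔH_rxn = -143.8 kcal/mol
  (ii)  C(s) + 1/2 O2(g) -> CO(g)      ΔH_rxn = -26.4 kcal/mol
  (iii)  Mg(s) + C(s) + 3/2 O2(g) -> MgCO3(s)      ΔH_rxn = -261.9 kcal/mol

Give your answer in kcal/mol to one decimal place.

(i) × 2 (×2 to match 2 MgO(s) in the target): (2)·(-143.8) = -287.6 kcal/mol
(ii) reversed and × 2 (CO(g) must end up as a reactant; ×2 to match 2 CO(g) in the target): (-2)·(-26.4) = +52.8 kcal/mol
(iii) as written (MgCO3(s) already on the product side): -261.9 kcal/mol
ΔH_rxn = (-287.6) + (+52.8) + (-261.9) = -496.7 kcal/mol

ΔH_rxn = -496.7 kcal/mol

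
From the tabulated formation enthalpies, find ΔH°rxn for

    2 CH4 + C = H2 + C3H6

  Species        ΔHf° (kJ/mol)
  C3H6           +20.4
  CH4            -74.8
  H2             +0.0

Products: 1·(+0.0) + 1·(+20.4) = +20.4
Reactants: 2·(-74.8) + 1·(+0.0) = -149.6
ΔH°rxn = (+20.4) − (-149.6) = 170.0 kJ/mol

ΔH°rxn = 170.0 kJ/mol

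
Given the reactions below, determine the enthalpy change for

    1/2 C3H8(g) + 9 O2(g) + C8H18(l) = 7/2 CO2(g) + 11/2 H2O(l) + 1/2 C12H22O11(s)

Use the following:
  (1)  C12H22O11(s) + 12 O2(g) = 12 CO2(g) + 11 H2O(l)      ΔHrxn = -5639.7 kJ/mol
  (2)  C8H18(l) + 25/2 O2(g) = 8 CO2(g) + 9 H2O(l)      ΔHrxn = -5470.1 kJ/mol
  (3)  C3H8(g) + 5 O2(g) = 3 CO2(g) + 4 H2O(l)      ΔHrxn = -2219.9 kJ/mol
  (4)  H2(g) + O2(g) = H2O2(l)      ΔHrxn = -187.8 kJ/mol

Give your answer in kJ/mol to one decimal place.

(1) reversed and × 1/2 (reverse to put C12H22O11(s) on the product side; scale by 1/2 for the 1/2 C12H22O11(s)): (-1/2)·(-5639.7) = +2819.85 kJ/mol
(2) as written (C8H18(l) already on the reactant side): -5470.1 kJ/mol
(3) × 1/2 (scale by 1/2 for the 1/2 C3H8(g)): (1/2)·(-2219.9) = -1109.95 kJ/mol
(4): not needed (H2O2(l) appears nowhere else).
Combining the equations, ΔHrxn = (-1/2)·(-5639.7) + (1)·(-5470.1) + (1/2)·(-2219.9) = -3760.2 kJ/mol

ΔHrxn = -3760.2 kJ/mol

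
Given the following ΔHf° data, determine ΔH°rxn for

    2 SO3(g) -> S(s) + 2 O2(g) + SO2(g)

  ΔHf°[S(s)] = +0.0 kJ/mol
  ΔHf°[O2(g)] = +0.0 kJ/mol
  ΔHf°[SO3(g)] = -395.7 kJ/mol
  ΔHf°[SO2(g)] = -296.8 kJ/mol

ΔH°rxn = 494.6 kJ/mol

Products: 1·(+0.0) + 2·(+0.0) + 1·(-296.8) = -296.8
Reactants: 2·(-395.7) = -791.4
ΔH°rxn = (-296.8) − (-791.4) = 494.6 kJ/mol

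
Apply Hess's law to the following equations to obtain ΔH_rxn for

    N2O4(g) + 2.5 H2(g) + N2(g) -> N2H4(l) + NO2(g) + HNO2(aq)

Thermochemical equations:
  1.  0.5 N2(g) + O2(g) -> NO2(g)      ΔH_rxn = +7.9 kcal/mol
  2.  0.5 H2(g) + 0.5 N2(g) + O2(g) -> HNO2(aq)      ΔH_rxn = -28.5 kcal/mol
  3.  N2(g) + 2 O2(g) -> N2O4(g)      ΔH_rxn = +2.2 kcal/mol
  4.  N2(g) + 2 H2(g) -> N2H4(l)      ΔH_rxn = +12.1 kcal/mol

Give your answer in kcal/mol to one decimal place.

ΔH_rxn = -10.7 kcal/mol

eq. 1 as written: +7.9 kcal/mol
eq. 2 as written: -28.5 kcal/mol
eq. 3 reversed: -2.2 kcal/mol
eq. 4 as written: +12.1 kcal/mol
ΔH_rxn = (1)·(+7.9) + (1)·(-28.5) + (-1)·(+2.2) + (1)·(+12.1) = -10.7 kcal/mol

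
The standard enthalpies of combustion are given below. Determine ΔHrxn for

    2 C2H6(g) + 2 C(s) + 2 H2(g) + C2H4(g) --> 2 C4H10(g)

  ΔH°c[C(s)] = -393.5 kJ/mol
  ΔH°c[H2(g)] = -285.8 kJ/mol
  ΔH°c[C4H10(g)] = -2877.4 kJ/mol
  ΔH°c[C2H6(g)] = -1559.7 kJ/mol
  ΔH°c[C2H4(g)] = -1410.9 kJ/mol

With combustion enthalpies, reactants minus products:
= [2·(-1559.7) + 2·(-393.5) + 2·(-285.8) + 1·(-1410.9)] − [2·(-2877.4)]
= -134.1 kJ/mol

ΔHrxn = -134.1 kJ/mol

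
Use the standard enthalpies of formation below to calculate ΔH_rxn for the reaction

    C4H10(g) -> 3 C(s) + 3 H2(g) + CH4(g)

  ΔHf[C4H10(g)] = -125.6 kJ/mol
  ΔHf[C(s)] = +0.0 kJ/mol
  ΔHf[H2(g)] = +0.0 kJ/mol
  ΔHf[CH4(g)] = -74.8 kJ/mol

Products: 3·(+0.0) + 3·(+0.0) + 1·(-74.8) = -74.8
Reactants: 1·(-125.6) = -125.6
ΔH_rxn = (-74.8) − (-125.6) = 50.8 kJ/mol

ΔH_rxn = 50.8 kJ/mol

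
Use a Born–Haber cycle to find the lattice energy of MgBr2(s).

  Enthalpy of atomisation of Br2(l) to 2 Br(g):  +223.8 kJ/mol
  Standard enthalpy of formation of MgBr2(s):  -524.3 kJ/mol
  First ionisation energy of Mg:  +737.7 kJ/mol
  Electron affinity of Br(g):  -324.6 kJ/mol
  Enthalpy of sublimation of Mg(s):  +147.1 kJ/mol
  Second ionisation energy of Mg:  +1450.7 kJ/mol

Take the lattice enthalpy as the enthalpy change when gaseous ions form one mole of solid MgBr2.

ΔHf° = 1·ΔHsub + 1·(ΣIE) + 1·D(Br2) + 2·EA + U
-524.3 = 1·(+147.1) + 1·(+2188.4) + 1·(+223.8) + 2·(-324.6) + U
U = -524.3 − (+1910.1) = -2434.4 kJ/mol

U = -2434.4 kJ/mol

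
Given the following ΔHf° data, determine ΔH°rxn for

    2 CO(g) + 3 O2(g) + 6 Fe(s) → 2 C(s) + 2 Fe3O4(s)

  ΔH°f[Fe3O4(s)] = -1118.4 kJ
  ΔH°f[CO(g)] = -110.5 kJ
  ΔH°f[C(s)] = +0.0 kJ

ΔH°rxn = -2015.8 kJ

Products: 2·(+0.0) + 2·(-1118.4) = -2236.8
Reactants: 2·(-110.5) + 3·(+0.0) + 6·(+0.0) = -221.0
ΔH°rxn = (-2236.8) − (-221.0) = -2015.8 kJ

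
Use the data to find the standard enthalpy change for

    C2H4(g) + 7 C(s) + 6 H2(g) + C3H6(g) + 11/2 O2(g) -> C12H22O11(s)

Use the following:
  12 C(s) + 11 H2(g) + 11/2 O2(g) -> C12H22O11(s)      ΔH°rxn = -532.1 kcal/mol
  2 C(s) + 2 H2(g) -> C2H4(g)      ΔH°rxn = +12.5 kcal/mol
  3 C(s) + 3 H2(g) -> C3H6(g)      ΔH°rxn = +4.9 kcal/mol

ΔH°rxn = -549.5 kcal/mol

equation 1 as written (C12H22O11(s) already on the product side): -532.1 kcal/mol
equation 2 reversed (reverse to put C2H4(g) on the reactant side): -12.5 kcal/mol
equation 3 reversed (C3H6(g) must end up as a reactant): -4.9 kcal/mol
Since enthalpy is a state function, ΔH°rxn = (1)·(-532.1) + (-1)·(+12.5) + (-1)·(+4.9) = -549.5 kcal/mol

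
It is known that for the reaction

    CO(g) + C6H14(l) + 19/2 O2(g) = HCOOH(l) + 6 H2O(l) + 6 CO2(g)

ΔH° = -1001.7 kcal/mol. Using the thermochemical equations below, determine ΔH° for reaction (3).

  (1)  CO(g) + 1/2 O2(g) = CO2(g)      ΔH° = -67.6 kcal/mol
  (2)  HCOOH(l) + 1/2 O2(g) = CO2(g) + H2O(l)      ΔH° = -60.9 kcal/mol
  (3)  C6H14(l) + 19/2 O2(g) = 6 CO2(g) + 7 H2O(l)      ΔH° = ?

(1) as written: -67.6 kcal/mol
(2) reversed: +60.9 kcal/mol
(3) as written: contributes x
-1001.7 = (-67.6) + (+60.9) + x
x = (-1001.7 − (-6.7)) / (1) = -995.0 kcal/mol

ΔH° = -995.0 kcal/mol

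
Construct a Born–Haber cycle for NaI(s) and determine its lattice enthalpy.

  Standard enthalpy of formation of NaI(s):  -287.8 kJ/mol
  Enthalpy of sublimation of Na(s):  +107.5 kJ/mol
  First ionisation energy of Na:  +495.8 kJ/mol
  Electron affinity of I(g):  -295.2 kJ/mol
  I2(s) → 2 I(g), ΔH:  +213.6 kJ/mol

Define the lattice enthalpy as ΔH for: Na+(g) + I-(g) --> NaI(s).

U = -702.7 kJ/mol

ΔHf° = 1·ΔHsub + 1·(ΣIE) + 1/2·D(I2) + 1·EA + U
-287.8 = 1·(+107.5) + 1·(+495.8) + 1/2·(+213.6) + 1·(-295.2) + U
U = -287.8 − (+414.9) = -702.7 kJ/mol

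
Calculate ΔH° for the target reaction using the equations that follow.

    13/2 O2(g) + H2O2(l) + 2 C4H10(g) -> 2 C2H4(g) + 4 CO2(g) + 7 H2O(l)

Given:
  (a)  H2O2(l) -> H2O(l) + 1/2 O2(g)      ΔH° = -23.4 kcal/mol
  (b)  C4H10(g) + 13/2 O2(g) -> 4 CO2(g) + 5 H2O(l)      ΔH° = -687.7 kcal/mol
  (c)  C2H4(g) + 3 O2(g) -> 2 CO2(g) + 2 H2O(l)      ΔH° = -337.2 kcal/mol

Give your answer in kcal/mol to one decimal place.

(a) as written: -23.4 kcal/mol
(b) × 2: (2)·(-687.7) = -1375.4 kcal/mol
(c) reversed and × 2: (-2)·(-337.2) = +674.4 kcal/mol
ΔH° = (-23.4) + (-1375.4) + (+674.4) = -724.4 kcal/mol

ΔH° = -724.4 kcal/mol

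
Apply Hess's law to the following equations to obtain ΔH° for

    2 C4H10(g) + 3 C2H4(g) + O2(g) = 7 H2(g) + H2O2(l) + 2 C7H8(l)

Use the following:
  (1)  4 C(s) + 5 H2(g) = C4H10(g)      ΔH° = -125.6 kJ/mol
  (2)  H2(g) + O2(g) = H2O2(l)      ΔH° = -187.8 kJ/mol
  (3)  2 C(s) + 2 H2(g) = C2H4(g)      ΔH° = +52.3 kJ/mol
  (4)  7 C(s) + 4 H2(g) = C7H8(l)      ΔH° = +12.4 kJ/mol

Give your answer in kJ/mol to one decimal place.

ΔH° = -68.7 kJ/mol

(1) reversed and × 2 (C4H10(g) must end up as a reactant; scale by 2 for the 2 C4H10(g)): (-2)·(-125.6) = +251.2 kJ/mol
(2) as written (H2O2(l) already on the product side): -187.8 kJ/mol
(3) reversed and × 3 (C2H4(g) must end up as a reactant; scale by 3 for the 3 C2H4(g)): (-3)·(+52.3) = -156.9 kJ/mol
(4) × 2 (scale by 2 for the 2 C7H8(l)): (2)·(+12.4) = +24.8 kJ/mol
Since enthalpy is a state function, ΔH° = (+251.2) + (-187.8) + (-156.9) + (+24.8) = -68.7 kJ/mol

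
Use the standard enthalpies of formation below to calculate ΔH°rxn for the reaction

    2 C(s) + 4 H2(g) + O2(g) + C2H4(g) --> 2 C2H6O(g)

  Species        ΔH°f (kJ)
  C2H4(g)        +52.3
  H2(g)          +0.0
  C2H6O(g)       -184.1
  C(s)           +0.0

Products: 2·(-184.1) = -368.2
Reactants: 2·(+0.0) + 4·(+0.0) + 1·(+0.0) + 1·(+52.3) = +52.3
ΔH°rxn = (-368.2) − (+52.3) = -420.5 kJ

ΔH°rxn = -420.5 kJ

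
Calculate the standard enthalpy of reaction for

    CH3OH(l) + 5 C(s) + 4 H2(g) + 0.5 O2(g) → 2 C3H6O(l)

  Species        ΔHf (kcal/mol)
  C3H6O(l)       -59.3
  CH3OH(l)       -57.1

ΔH°rxn = -61.5 kcal/mol

Products: 2·(-59.3) = -118.6
Reactants: 1·(-57.1) + 5·(+0.0) + 4·(+0.0) + 1/2·(+0.0) = -57.1
ΔH°rxn = (-118.6) − (-57.1) = -61.5 kcal/mol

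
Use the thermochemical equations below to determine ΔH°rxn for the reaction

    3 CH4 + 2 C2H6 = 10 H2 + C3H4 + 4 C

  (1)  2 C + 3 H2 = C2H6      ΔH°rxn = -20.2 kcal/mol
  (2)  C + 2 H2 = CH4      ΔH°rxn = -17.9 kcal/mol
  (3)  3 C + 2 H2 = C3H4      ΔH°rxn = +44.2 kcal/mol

(1) reversed and × 2 (reverse to put C2H6 on the reactant side; scale by 2 for the 2 C2H6): (-2)·(-20.2) = +40.4 kcal/mol
(2) reversed and × 3 (CH4 must end up as a reactant; scale by 3 for the 3 CH4): (-3)·(-17.9) = +53.7 kcal/mol
(3) as written (C3H4 already on the product side): +44.2 kcal/mol
Combining the equations, ΔH°rxn = (-2)·(-20.2) + (-3)·(-17.9) + (1)·(+44.2) = 138.3 kcal/mol

ΔH°rxn = 138.3 kcal/mol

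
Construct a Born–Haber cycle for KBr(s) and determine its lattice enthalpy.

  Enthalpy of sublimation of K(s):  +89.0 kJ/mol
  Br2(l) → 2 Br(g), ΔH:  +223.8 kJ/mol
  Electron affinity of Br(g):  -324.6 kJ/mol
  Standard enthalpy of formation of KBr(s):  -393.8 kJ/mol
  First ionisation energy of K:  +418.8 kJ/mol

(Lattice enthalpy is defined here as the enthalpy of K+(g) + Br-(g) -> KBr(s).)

U = -688.9 kJ/mol

ΔHf° = 1·ΔHsub + 1·(ΣIE) + 1/2·D(Br2) + 1·EA + U
-393.8 = 1·(+89.0) + 1·(+418.8) + 1/2·(+223.8) + 1·(-324.6) + U
U = -393.8 − (+295.1) = -688.9 kJ/mol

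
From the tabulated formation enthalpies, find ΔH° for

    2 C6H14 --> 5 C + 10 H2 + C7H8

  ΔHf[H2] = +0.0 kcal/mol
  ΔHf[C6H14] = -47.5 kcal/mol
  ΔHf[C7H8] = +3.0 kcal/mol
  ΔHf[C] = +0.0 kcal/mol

Products: 5·(+0.0) + 10·(+0.0) + 1·(+3.0) = +3.0
Reactants: 2·(-47.5) = -95.0
ΔH° = (+3.0) − (-95.0) = 98.0 kcal/mol

ΔH° = 98.0 kcal/mol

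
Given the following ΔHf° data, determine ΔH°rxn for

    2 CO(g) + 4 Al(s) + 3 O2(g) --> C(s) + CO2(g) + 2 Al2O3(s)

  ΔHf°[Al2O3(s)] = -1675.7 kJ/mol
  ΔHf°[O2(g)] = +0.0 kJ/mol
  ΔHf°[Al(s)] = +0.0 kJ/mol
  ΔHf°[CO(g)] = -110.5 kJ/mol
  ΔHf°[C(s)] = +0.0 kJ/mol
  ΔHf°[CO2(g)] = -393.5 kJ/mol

Products: 1·(+0.0) + 1·(-393.5) + 2·(-1675.7) = -3744.9
Reactants: 2·(-110.5) + 4·(+0.0) + 3·(+0.0) = -221.0
ΔH°rxn = (-3744.9) − (-221.0) = -3523.9 kJ/mol

ΔH°rxn = -3523.9 kJ/mol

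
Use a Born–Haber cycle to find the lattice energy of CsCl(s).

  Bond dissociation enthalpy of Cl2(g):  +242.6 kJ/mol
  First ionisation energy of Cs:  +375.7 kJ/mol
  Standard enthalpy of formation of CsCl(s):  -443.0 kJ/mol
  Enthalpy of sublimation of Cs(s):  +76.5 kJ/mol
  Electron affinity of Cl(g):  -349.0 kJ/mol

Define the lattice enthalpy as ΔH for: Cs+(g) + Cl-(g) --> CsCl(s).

U = -667.5 kJ/mol

ΔHf° = 1·ΔHsub + 1·(ΣIE) + 1/2·D(Cl2) + 1·EA + U
-443.0 = 1·(+76.5) + 1·(+375.7) + 1/2·(+242.6) + 1·(-349.0) + U
U = -443.0 − (+224.5) = -667.5 kJ/mol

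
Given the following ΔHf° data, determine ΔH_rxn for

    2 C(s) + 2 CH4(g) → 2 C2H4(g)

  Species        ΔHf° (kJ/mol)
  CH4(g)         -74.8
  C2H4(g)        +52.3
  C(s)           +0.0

ΔH_rxn = 254.2 kJ/mol

Products: 2·(+52.3) = +104.6
Reactants: 2·(+0.0) + 2·(-74.8) = -149.6
ΔH_rxn = (+104.6) − (-149.6) = 254.2 kJ/mol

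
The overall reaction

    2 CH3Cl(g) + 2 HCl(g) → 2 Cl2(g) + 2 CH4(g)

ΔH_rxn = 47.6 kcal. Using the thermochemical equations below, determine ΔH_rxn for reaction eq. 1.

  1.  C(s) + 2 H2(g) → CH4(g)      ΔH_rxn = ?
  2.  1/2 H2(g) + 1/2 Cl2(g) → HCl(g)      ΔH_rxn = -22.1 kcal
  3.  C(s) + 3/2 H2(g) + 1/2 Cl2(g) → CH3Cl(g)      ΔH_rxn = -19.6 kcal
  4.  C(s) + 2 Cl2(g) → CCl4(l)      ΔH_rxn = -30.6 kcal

eq. 1 × 2: contributes 2·x
eq. 2 reversed and × 2: (-2)·(-22.1) = +44.2 kcal
eq. 3 reversed and × 2: (-2)·(-19.6) = +39.2 kcal
eq. 4: not needed.
+47.6 = (+44.2) + (+39.2) + 2·x
x = (+47.6 − (+83.4)) / (2) = -17.9 kcal

ΔH_rxn = -17.9 kcal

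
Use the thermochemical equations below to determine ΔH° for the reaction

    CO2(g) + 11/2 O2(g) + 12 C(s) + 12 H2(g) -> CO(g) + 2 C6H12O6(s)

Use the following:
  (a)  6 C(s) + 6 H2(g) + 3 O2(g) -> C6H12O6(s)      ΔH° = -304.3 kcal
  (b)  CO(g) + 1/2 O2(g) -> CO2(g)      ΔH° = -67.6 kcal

ΔH° = -541.0 kcal

(a) × 2 (×2 to match 2 C6H12O6(s) in the target): (2)·(-304.3) = -608.6 kcal
(b) reversed (reverse to put CO(g) on the product side): +67.6 kcal
ΔH° = (2)·(-304.3) + (-1)·(-67.6) = -541.0 kcal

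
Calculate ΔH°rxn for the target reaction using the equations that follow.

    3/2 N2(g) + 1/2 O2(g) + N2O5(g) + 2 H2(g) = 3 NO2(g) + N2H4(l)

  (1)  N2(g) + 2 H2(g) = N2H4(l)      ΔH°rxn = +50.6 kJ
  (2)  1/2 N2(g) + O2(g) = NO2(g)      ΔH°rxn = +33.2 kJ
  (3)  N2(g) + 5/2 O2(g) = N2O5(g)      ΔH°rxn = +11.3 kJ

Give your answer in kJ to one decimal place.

ΔH°rxn = 138.9 kJ

(1) as written: +50.6 kJ
(2) × 3: (3)·(+33.2) = +99.6 kJ
(3) reversed: -11.3 kJ
Combining the equations, ΔH°rxn = (1)·(+50.6) + (3)·(+33.2) + (-1)·(+11.3) = 138.9 kJ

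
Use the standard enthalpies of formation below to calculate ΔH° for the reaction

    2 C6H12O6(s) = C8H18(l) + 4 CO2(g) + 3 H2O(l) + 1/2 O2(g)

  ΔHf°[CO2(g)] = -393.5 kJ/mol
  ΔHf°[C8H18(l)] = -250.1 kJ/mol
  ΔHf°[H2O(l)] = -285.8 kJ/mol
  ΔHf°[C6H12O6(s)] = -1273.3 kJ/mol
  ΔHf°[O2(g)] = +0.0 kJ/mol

ΔH° = -134.9 kJ/mol

Products: 1·(-250.1) + 4·(-393.5) + 3·(-285.8) + 1/2·(+0.0) = -2681.5
Reactants: 2·(-1273.3) = -2546.6
ΔH° = (-2681.5) − (-2546.6) = -134.9 kJ/mol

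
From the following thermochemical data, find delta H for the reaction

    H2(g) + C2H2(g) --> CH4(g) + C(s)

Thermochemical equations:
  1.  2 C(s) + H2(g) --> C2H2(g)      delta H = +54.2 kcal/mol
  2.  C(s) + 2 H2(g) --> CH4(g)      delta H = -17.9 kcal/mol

eq. 1 reversed (reverse to put C2H2(g) on the reactant side): -54.2 kcal/mol
eq. 2 as written (CH4(g) already on the product side): -17.9 kcal/mol
delta H = (-54.2) + (-17.9) = -72.1 kcal/mol

delta H = -72.1 kcal/mol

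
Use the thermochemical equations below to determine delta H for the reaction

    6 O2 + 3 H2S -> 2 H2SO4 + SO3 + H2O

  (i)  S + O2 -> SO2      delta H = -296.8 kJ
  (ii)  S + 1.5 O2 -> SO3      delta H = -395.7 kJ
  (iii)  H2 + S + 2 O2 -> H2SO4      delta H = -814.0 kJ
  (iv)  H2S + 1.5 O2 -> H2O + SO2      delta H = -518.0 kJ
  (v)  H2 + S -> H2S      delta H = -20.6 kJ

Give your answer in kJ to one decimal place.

(i) reversed: +296.8 kJ
(ii) as written (SO3 already on the product side): -395.7 kJ
(iii) × 2 (×2 to match 2 H2SO4 in the target): (2)·(-814.0) = -1628.0 kJ
(iv) as written (H2O already on the product side): -518.0 kJ
(v) reversed and × 2: (-2)·(-20.6) = +41.2 kJ
delta H = (+296.8) + (-395.7) + (-1628.0) + (-518.0) + (+41.2) = -2203.7 kJ

delta H = -2203.7 kJ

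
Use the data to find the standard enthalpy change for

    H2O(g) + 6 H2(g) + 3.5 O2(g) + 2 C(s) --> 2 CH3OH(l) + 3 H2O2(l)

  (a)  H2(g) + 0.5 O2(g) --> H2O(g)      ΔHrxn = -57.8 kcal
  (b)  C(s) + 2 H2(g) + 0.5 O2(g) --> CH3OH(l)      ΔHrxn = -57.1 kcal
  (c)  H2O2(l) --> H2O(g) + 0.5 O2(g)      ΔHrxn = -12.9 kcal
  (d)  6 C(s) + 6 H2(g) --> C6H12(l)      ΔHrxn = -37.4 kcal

(a) × 2: (2)·(-57.8) = -115.6 kcal
(b) × 2 (scale by 2 for the 2 CH3OH(l)): (2)·(-57.1) = -114.2 kcal
(c) reversed and × 3 (reverse to put H2O2(l) on the product side; scale by 3 for the 3 H2O2(l)): (-3)·(-12.9) = +38.7 kcal
(d): not needed (C6H12(l) appears nowhere else).
Combining the equations, ΔHrxn = (2)·(-57.8) + (2)·(-57.1) + (-3)·(-12.9) = -191.1 kcal

ΔHrxn = -191.1 kcal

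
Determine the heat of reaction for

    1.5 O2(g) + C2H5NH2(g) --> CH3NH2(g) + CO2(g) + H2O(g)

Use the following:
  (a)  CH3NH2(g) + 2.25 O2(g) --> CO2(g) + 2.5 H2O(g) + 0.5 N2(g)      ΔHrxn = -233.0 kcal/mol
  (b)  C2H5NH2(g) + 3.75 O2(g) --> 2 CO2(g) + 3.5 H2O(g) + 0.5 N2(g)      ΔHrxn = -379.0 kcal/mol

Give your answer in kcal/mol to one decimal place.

(a) reversed: +233.0 kcal/mol
(b) as written: -379.0 kcal/mol
Summing the manipulated equations, ΔHrxn = (-1)·(-233.0) + (1)·(-379.0) = -146.0 kcal/mol

ΔHrxn = -146.0 kcal/mol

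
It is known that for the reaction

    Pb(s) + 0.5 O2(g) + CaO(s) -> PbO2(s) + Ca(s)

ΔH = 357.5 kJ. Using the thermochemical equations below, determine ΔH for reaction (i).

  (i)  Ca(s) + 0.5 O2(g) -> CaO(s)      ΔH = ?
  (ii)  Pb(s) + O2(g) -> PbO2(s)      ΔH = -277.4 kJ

(i) reversed: contributes −x
(ii) as written: -277.4 kJ
+357.5 = (-277.4) − x
x = (+357.5 − (-277.4)) / (-1) = -634.9 kJ

ΔH = -634.9 kJ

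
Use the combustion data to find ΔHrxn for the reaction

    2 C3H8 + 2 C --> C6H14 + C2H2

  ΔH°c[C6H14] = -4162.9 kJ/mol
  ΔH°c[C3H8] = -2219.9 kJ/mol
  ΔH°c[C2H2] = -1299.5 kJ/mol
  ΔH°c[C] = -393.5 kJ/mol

ΔHrxn = 235.6 kJ/mol

With combustion enthalpies, reactants minus products:
= [2·(-2219.9) + 2·(-393.5)] − [1·(-4162.9) + 1·(-1299.5)]
= 235.6 kJ/mol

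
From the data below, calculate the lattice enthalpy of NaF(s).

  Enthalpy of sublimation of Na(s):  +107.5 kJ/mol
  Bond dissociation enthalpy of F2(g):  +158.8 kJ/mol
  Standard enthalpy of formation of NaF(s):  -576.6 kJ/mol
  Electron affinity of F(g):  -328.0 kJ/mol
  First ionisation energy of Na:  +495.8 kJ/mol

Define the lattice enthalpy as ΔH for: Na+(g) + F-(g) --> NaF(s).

U = -931.3 kJ/mol

ΔHf° = 1·ΔHsub + 1·(ΣIE) + 1/2·D(F2) + 1·EA + U
-576.6 = 1·(+107.5) + 1·(+495.8) + 1/2·(+158.8) + 1·(-328.0) + U
U = -576.6 − (+354.7) = -931.3 kJ/mol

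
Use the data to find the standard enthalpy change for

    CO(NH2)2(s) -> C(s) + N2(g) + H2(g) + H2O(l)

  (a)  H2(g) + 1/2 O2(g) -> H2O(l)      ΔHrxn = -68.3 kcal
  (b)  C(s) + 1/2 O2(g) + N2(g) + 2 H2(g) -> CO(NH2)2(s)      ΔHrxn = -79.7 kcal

(a) as written: -68.3 kcal
(b) reversed: +79.7 kcal
Combining the equations, ΔHrxn = (1)·(-68.3) + (-1)·(-79.7) = 11.4 kcal

ΔHrxn = 11.4 kcal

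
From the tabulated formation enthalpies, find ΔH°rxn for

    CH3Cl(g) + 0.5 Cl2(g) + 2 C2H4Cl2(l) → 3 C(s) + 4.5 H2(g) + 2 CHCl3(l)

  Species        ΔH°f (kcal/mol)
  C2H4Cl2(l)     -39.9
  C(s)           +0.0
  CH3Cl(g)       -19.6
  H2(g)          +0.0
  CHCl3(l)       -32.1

Products: 3·(+0.0) + 9/2·(+0.0) + 2·(-32.1) = -64.2
Reactants: 1·(-19.6) + 1/2·(+0.0) + 2·(-39.9) = -99.4
ΔH°rxn = (-64.2) − (-99.4) = 35.2 kcal/mol

ΔH°rxn = 35.2 kcal/mol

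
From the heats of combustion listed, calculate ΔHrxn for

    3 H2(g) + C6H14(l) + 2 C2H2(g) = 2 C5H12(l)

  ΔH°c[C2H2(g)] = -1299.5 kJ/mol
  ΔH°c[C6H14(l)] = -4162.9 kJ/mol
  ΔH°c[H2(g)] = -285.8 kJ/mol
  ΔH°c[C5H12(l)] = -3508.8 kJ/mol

Using ΔH = Σ nΔHc°(reactants) − Σ nΔHc°(products):
= [3·(-285.8) + 1·(-4162.9) + 2·(-1299.5)] − [2·(-3508.8)]
= -601.7 kJ/mol

ΔHrxn = -601.7 kJ/mol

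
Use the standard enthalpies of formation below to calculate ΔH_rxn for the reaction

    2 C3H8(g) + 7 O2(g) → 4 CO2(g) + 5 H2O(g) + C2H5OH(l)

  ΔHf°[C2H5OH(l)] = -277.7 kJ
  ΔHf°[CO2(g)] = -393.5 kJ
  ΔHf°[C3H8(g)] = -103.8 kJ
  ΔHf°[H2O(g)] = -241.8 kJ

ΔH°rxn = Σ nΔHf°(products) − Σ nΔHf°(reactants).
Products: 4·(-393.5) + 5·(-241.8) + 1·(-277.7) = -3060.7
Reactants: 2·(-103.8) + 7·(+0.0) = -207.6
ΔH_rxn = (-3060.7) − (-207.6) = -2853.1 kJ

ΔH_rxn = -2853.1 kJ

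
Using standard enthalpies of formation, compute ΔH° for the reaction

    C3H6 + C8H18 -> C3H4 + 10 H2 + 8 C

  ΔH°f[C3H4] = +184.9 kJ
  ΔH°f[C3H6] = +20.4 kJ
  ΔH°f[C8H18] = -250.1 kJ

ΔH°rxn = Σ nΔHf°(products) − Σ nΔHf°(reactants).
Products: 1·(+184.9) + 10·(+0.0) + 8·(+0.0) = +184.9
Reactants: 1·(+20.4) + 1·(-250.1) = -229.7
ΔH° = (+184.9) − (-229.7) = 414.6 kJ

ΔH° = 414.6 kJ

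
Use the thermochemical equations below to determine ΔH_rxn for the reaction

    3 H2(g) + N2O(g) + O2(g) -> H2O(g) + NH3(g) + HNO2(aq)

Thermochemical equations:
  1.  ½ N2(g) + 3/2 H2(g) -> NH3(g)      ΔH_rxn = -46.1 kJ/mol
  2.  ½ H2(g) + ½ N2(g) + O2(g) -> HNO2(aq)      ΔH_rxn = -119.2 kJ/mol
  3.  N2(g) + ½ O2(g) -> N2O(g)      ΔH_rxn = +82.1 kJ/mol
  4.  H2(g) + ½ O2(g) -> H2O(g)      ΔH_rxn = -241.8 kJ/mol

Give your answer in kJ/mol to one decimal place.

ΔH_rxn = -489.2 kJ/mol

eq. 1 as written: -46.1 kJ/mol
eq. 2 as written: -119.2 kJ/mol
eq. 3 reversed: -82.1 kJ/mol
eq. 4 as written: -241.8 kJ/mol
ΔH_rxn = (1)·(-46.1) + (1)·(-119.2) + (-1)·(+82.1) + (1)·(-241.8) = -489.2 kJ/mol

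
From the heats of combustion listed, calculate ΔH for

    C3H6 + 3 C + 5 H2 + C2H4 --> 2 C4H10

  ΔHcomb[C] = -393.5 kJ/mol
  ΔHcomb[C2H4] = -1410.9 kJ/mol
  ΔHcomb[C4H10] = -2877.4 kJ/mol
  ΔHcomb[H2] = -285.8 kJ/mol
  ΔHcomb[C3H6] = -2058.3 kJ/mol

With combustion enthalpies, reactants minus products:
= [1·(-2058.3) + 3·(-393.5) + 5·(-285.8) + 1·(-1410.9)] − [2·(-2877.4)]
= -323.9 kJ/mol

ΔH = -323.9 kJ/mol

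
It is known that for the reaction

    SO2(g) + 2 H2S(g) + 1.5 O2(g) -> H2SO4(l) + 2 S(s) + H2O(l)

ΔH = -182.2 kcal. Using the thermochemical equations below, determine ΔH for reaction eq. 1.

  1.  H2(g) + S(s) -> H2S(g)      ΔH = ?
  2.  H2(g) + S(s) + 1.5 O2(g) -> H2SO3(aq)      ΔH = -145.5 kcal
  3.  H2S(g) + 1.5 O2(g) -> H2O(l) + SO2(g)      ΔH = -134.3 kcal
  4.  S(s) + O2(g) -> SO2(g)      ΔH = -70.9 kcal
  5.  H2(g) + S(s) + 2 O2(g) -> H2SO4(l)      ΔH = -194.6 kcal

eq. 1 reversed: contributes −x
eq. 2: not needed (H2SO3(aq) appears nowhere else).
eq. 3 as written (H2O(l) already on the product side): -134.3 kcal
eq. 4 reversed and × 2: (-2)·(-70.9) = +141.8 kcal
eq. 5 as written (H2SO4(l) already on the product side): -194.6 kcal
-182.2 = (-134.3) + (+141.8) + (-194.6) − x
x = (-182.2 − (-187.1)) / (-1) = -4.9 kcal

ΔH = -4.9 kcal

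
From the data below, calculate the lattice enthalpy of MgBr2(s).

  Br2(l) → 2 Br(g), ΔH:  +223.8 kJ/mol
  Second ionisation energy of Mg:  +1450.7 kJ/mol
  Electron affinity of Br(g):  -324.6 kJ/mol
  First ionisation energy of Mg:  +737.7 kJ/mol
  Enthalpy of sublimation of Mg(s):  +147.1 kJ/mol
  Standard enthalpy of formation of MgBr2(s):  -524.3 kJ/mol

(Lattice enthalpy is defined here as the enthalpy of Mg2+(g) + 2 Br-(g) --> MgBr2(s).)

U = -2434.4 kJ/mol

ΔHf° = 1·ΔHsub + 1·(ΣIE) + 1·D(Br2) + 2·EA + U
-524.3 = 1·(+147.1) + 1·(+2188.4) + 1·(+223.8) + 2·(-324.6) + U
U = -524.3 − (+1910.1) = -2434.4 kJ/mol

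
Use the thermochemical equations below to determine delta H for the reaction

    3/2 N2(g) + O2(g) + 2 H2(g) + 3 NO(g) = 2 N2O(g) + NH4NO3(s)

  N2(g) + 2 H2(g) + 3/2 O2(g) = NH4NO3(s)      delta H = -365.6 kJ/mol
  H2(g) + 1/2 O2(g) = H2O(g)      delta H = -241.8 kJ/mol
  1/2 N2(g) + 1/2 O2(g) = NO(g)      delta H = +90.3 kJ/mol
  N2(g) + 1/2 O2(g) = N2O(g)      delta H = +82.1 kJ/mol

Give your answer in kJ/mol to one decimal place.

delta H = -472.3 kJ/mol

equation 1 as written (NH4NO3(s) already on the product side): -365.6 kJ/mol
equation 2: not needed (H2O(g) appears nowhere else).
equation 3 reversed and × 3 (NO(g) must end up as a reactant; ×3 to match 3 NO(g) in the target): (-3)·(+90.3) = -270.9 kJ/mol
equation 4 × 2 (scale by 2 for the 2 N2O(g)): (2)·(+82.1) = +164.2 kJ/mol
Combining the equations, delta H = (1)·(-365.6) + (-3)·(+90.3) + (2)·(+82.1) = -472.3 kJ/mol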